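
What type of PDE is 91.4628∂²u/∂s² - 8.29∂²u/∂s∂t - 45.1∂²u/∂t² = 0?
With A = 91.4628, B = -8.29, C = -45.1, the discriminant is 16568.61322. This is a hyperbolic PDE.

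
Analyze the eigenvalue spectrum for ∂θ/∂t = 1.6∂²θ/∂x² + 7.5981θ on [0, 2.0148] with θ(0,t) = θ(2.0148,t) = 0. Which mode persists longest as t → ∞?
Eigenvalues: λₙ = 1.6n²π²/2.0148² - 7.5981.
First three modes:
  n=1: λ₁ = 1.6π²/2.0148² - 7.5981 ≈ -3.708
  n=2: λ₂ = 6.4π²/2.0148² - 7.5981 ≈ 7.962
  n=3: λ₃ = 14.4π²/2.0148² - 7.5981 ≈ 27.412
Since 1.6π²/2.0148² ≈ 3.89 < 7.5981, λ₁ < 0.
The n=1 mode grows fastest (−λₙ is largest for n=1) → dominates.
Asymptotic: θ ~ c₁ sin(πx/2.0148) e^{3.708t} (exponential growth at rate −λ₁ ≈ 3.708).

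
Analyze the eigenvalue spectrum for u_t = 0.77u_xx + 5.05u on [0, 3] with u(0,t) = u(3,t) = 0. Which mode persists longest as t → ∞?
Eigenvalues: λₙ = 0.77n²π²/3² - 5.05.
First three modes:
  n=1: λ₁ = 0.77π²/3² - 5.05 ≈ -4.206
  n=2: λ₂ = 3.08π²/3² - 5.05 ≈ -1.672
  n=3: λ₃ = 6.93π²/3² - 5.05 ≈ 2.55
Since 0.77π²/3² ≈ 0.844 < 5.05, λ₁ < 0.
The n=1 mode grows fastest (−λₙ is largest for n=1) → dominates.
Asymptotic: u ~ c₁ sin(πx/3) e^{4.206t} (exponential growth at rate −λ₁ ≈ 4.206).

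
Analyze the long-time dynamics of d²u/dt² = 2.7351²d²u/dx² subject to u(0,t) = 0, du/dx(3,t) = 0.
Long-time behavior: u oscillates (no decay). Energy is conserved; the solution oscillates indefinitely as standing waves.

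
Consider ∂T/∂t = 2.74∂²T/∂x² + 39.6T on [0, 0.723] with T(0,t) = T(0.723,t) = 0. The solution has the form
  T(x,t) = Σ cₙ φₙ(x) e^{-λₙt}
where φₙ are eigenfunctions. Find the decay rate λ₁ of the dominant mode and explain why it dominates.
Eigenvalues: λₙ = 2.74n²π²/0.723² - 39.6.
First three modes:
  n=1: λ₁ = 2.74π²/0.723² - 39.6 ≈ 12.134
  n=2: λ₂ = 10.96π²/0.723² - 39.6 ≈ 167.335
  n=3: λ₃ = 24.66π²/0.723² - 39.6 ≈ 426.003
Since 2.74π²/0.723² ≈ 51.734 > 39.6, all λₙ > 0.
The n=1 mode decays slowest → dominates as t → ∞.
Asymptotic: T ~ c₁ sin(πx/0.723) e^{-λ₁t} with decay rate λ₁ ≈ 12.134.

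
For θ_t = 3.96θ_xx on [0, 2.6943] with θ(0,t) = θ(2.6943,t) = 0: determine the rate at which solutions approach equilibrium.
Eigenvalues: λₙ = 3.96n²π²/2.6943².
First three modes:
  n=1: λ₁ = 3.96π²/2.6943² ≈ 5.384
  n=2: λ₂ = 15.84π²/2.6943² ≈ 21.536 (4× faster decay)
  n=3: λ₃ = 35.64π²/2.6943² ≈ 48.456 (9× faster decay)
As t → ∞, higher modes decay exponentially faster. The n=1 mode dominates: θ ~ c₁ sin(πx/2.6943) e^{-λ₁t}.
Decay rate: λ₁ = 3.96π²/2.6943² ≈ 5.384.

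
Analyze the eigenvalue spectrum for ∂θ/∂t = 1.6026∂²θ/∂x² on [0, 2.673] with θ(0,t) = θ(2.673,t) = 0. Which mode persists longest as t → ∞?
Eigenvalues: λₙ = 1.6026n²π²/2.673².
First three modes:
  n=1: λ₁ = 1.6026π²/2.673² ≈ 2.214
  n=2: λ₂ = 6.4104π²/2.673² ≈ 8.855 (4× faster decay)
  n=3: λ₃ = 14.4234π²/2.673² ≈ 19.924 (9× faster decay)
As t → ∞, higher modes decay exponentially faster. The n=1 mode dominates: θ ~ c₁ sin(πx/2.673) e^{-λ₁t}.
Decay rate: λ₁ = 1.6026π²/2.673² ≈ 2.214.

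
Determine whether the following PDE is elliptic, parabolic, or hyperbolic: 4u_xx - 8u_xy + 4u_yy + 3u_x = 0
Coefficients: A = 4, B = -8, C = 4. B² - 4AC = 0, which is zero, so the equation is parabolic.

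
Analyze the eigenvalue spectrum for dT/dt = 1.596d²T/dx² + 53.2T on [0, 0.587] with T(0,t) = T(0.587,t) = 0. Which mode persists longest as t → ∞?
Eigenvalues: λₙ = 1.596n²π²/0.587² - 53.2.
First three modes:
  n=1: λ₁ = 1.596π²/0.587² - 53.2 ≈ -7.485
  n=2: λ₂ = 6.384π²/0.587² - 53.2 ≈ 129.659
  n=3: λ₃ = 14.364π²/0.587² - 53.2 ≈ 358.233
Since 1.596π²/0.587² ≈ 45.715 < 53.2, λ₁ < 0.
The n=1 mode grows fastest (−λₙ is largest for n=1) → dominates.
Asymptotic: T ~ c₁ sin(πx/0.587) e^{7.485t} (exponential growth at rate −λ₁ ≈ 7.485).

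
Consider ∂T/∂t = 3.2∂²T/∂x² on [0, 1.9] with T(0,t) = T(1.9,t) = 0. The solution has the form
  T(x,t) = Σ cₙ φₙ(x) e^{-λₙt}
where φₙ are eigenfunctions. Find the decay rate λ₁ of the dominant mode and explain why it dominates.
Eigenvalues: λₙ = 3.2n²π²/1.9².
First three modes:
  n=1: λ₁ = 3.2π²/1.9² ≈ 8.749
  n=2: λ₂ = 12.8π²/1.9² ≈ 34.995 (4× faster decay)
  n=3: λ₃ = 28.8π²/1.9² ≈ 78.738 (9× faster decay)
As t → ∞, higher modes decay exponentially faster. The n=1 mode dominates: T ~ c₁ sin(πx/1.9) e^{-λ₁t}.
Decay rate: λ₁ = 3.2π²/1.9² ≈ 8.749.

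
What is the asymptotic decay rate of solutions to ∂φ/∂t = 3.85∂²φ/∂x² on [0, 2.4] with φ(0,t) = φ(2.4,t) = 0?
Eigenvalues: λₙ = 3.85n²π²/2.4².
First three modes:
  n=1: λ₁ = 3.85π²/2.4² ≈ 6.597
  n=2: λ₂ = 15.4π²/2.4² ≈ 26.387 (4× faster decay)
  n=3: λ₃ = 34.65π²/2.4² ≈ 59.372 (9× faster decay)
As t → ∞, higher modes decay exponentially faster. The n=1 mode dominates: φ ~ c₁ sin(πx/2.4) e^{-λ₁t}.
Decay rate: λ₁ = 3.85π²/2.4² ≈ 6.597.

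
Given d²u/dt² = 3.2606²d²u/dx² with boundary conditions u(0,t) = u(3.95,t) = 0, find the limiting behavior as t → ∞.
u oscillates (no decay). Energy is conserved; the solution oscillates indefinitely as standing waves.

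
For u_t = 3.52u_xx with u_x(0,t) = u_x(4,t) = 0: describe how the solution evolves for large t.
u → constant (steady state). Heat is conserved (no flux at boundaries); solution approaches the spatial average.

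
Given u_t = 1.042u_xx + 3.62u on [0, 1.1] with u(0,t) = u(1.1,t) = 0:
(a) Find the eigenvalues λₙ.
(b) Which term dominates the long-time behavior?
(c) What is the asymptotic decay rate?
Eigenvalues: λₙ = 1.042n²π²/1.1² - 3.62.
First three modes:
  n=1: λ₁ = 1.042π²/1.1² - 3.62 ≈ 4.879
  n=2: λ₂ = 4.168π²/1.1² - 3.62 ≈ 30.377
  n=3: λ₃ = 9.378π²/1.1² - 3.62 ≈ 72.874
Since 1.042π²/1.1² ≈ 8.499 > 3.62, all λₙ > 0.
The n=1 mode decays slowest → dominates as t → ∞.
Asymptotic: u ~ c₁ sin(πx/1.1) e^{-λ₁t} with decay rate λ₁ ≈ 4.879.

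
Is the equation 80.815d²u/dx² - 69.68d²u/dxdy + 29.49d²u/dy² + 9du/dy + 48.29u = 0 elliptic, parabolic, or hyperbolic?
Computing B² - 4AC with A = 80.815, B = -69.68, C = 29.49: discriminant = -4677.635 (negative). Answer: elliptic.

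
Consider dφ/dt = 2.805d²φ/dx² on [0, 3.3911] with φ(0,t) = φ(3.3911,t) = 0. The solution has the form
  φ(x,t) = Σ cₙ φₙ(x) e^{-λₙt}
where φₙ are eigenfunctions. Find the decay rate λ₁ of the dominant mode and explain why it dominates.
Eigenvalues: λₙ = 2.805n²π²/3.3911².
First three modes:
  n=1: λ₁ = 2.805π²/3.3911² ≈ 2.407
  n=2: λ₂ = 11.22π²/3.3911² ≈ 9.63 (4× faster decay)
  n=3: λ₃ = 25.245π²/3.3911² ≈ 21.667 (9× faster decay)
As t → ∞, higher modes decay exponentially faster. The n=1 mode dominates: φ ~ c₁ sin(πx/3.3911) e^{-λ₁t}.
Decay rate: λ₁ = 2.805π²/3.3911² ≈ 2.407.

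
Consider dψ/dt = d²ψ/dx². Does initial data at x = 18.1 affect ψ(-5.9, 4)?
Yes, for any finite x. The heat equation has infinite propagation speed, so all initial data affects all points at any t > 0.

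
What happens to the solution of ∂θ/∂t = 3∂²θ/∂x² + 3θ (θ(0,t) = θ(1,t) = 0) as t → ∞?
θ → 0. Diffusion dominates reaction (r=3 < κπ²/L²≈29.61); solution decays.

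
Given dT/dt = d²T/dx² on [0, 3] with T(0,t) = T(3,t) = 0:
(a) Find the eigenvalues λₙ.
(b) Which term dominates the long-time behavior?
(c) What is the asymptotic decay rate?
Eigenvalues: λₙ = n²π²/3².
First three modes:
  n=1: λ₁ = π²/3² ≈ 1.097
  n=2: λ₂ = 4π²/3² ≈ 4.386 (4× faster decay)
  n=3: λ₃ = 9π²/3² ≈ 9.87 (9× faster decay)
As t → ∞, higher modes decay exponentially faster. The n=1 mode dominates: T ~ c₁ sin(πx/3) e^{-λ₁t}.
Decay rate: λ₁ = π²/3² ≈ 1.097.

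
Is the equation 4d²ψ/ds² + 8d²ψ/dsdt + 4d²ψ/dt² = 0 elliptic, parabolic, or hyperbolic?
Computing B² - 4AC with A = 4, B = 8, C = 4: discriminant = 0 (zero). Answer: parabolic.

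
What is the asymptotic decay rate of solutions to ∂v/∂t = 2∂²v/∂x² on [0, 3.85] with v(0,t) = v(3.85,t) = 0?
Eigenvalues: λₙ = 2n²π²/3.85².
First three modes:
  n=1: λ₁ = 2π²/3.85² ≈ 1.332
  n=2: λ₂ = 8π²/3.85² ≈ 5.327 (4× faster decay)
  n=3: λ₃ = 18π²/3.85² ≈ 11.985 (9× faster decay)
As t → ∞, higher modes decay exponentially faster. The n=1 mode dominates: v ~ c₁ sin(πx/3.85) e^{-λ₁t}.
Decay rate: λ₁ = 2π²/3.85² ≈ 1.332.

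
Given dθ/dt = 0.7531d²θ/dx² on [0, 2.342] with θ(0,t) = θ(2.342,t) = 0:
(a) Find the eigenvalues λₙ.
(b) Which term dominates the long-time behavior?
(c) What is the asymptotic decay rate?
Eigenvalues: λₙ = 0.7531n²π²/2.342².
First three modes:
  n=1: λ₁ = 0.7531π²/2.342² ≈ 1.355
  n=2: λ₂ = 3.0124π²/2.342² ≈ 5.42 (4× faster decay)
  n=3: λ₃ = 6.7779π²/2.342² ≈ 12.196 (9× faster decay)
As t → ∞, higher modes decay exponentially faster. The n=1 mode dominates: θ ~ c₁ sin(πx/2.342) e^{-λ₁t}.
Decay rate: λ₁ = 0.7531π²/2.342² ≈ 1.355.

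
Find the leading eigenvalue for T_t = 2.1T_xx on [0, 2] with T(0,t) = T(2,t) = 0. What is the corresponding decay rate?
Eigenvalues: λₙ = 2.1n²π²/2².
First three modes:
  n=1: λ₁ = 2.1π²/2² ≈ 5.182
  n=2: λ₂ = 8.4π²/2² ≈ 20.726 (4× faster decay)
  n=3: λ₃ = 18.9π²/2² ≈ 46.634 (9× faster decay)
As t → ∞, higher modes decay exponentially faster. The n=1 mode dominates: T ~ c₁ sin(πx/2) e^{-λ₁t}.
Decay rate: λ₁ = 2.1π²/2² ≈ 5.182.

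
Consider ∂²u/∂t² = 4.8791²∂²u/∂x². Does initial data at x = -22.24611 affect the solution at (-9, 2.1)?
No. The domain of dependence is [-19.24611, 1.24611], and -22.24611 is outside this interval.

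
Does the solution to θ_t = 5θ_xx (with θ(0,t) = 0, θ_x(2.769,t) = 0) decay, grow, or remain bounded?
θ → 0. Heat escapes through the Dirichlet boundary.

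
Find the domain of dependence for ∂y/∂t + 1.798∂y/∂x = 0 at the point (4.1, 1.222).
A single point: x = 1.902844. The characteristic through (4.1, 1.222) is x - 1.798t = const, so x = 4.1 - 1.798·1.222 = 1.902844.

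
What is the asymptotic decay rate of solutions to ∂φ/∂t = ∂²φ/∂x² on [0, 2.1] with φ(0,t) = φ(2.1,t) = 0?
Eigenvalues: λₙ = n²π²/2.1².
First three modes:
  n=1: λ₁ = π²/2.1² ≈ 2.238
  n=2: λ₂ = 4π²/2.1² ≈ 8.952 (4× faster decay)
  n=3: λ₃ = 9π²/2.1² ≈ 20.142 (9× faster decay)
As t → ∞, higher modes decay exponentially faster. The n=1 mode dominates: φ ~ c₁ sin(πx/2.1) e^{-λ₁t}.
Decay rate: λ₁ = π²/2.1² ≈ 2.238.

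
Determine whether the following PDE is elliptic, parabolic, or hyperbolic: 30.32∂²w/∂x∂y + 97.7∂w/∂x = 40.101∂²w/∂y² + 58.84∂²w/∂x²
Rewriting in standard form: -58.84∂²w/∂x² + 30.32∂²w/∂x∂y - 40.101∂²w/∂y² + 97.7∂w/∂x = 0. Coefficients: A = -58.84, B = 30.32, C = -40.101. B² - 4AC = -8518.86896, which is negative, so the equation is elliptic.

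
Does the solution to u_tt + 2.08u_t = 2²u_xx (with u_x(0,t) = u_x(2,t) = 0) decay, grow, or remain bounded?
u → constant (steady state). Damping (γ=2.08) dissipates the nonconstant modes; with Neumann BCs the spatial average obeys M''+γM'=0 and tends to a finite limit.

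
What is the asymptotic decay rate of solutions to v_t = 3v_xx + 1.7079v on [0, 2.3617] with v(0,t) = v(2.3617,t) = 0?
Eigenvalues: λₙ = 3n²π²/2.3617² - 1.7079.
First three modes:
  n=1: λ₁ = 3π²/2.3617² - 1.7079 ≈ 3.601
  n=2: λ₂ = 12π²/2.3617² - 1.7079 ≈ 19.526
  n=3: λ₃ = 27π²/2.3617² - 1.7079 ≈ 46.069
Since 3π²/2.3617² ≈ 5.308 > 1.7079, all λₙ > 0.
The n=1 mode decays slowest → dominates as t → ∞.
Asymptotic: v ~ c₁ sin(πx/2.3617) e^{-λ₁t} with decay rate λ₁ ≈ 3.601.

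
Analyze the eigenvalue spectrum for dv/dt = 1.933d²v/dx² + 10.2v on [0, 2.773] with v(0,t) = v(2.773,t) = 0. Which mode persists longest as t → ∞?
Eigenvalues: λₙ = 1.933n²π²/2.773² - 10.2.
First three modes:
  n=1: λ₁ = 1.933π²/2.773² - 10.2 ≈ -7.719
  n=2: λ₂ = 7.732π²/2.773² - 10.2 ≈ -0.276
  n=3: λ₃ = 17.397π²/2.773² - 10.2 ≈ 12.129
Since 1.933π²/2.773² ≈ 2.481 < 10.2, λ₁ < 0.
The n=1 mode grows fastest (−λₙ is largest for n=1) → dominates.
Asymptotic: v ~ c₁ sin(πx/2.773) e^{7.719t} (exponential growth at rate −λ₁ ≈ 7.719).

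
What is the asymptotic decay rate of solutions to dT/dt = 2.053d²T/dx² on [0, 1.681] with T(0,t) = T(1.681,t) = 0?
Eigenvalues: λₙ = 2.053n²π²/1.681².
First three modes:
  n=1: λ₁ = 2.053π²/1.681² ≈ 7.171
  n=2: λ₂ = 8.212π²/1.681² ≈ 28.682 (4× faster decay)
  n=3: λ₃ = 18.477π²/1.681² ≈ 64.535 (9× faster decay)
As t → ∞, higher modes decay exponentially faster. The n=1 mode dominates: T ~ c₁ sin(πx/1.681) e^{-λ₁t}.
Decay rate: λ₁ = 2.053π²/1.681² ≈ 7.171.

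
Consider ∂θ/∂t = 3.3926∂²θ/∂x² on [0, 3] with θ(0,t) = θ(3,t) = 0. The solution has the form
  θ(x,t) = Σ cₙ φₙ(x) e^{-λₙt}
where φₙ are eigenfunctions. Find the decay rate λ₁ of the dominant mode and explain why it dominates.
Eigenvalues: λₙ = 3.3926n²π²/3².
First three modes:
  n=1: λ₁ = 3.3926π²/3² ≈ 3.72
  n=2: λ₂ = 13.5704π²/3² ≈ 14.882 (4× faster decay)
  n=3: λ₃ = 30.5334π²/3² ≈ 33.484 (9× faster decay)
As t → ∞, higher modes decay exponentially faster. The n=1 mode dominates: θ ~ c₁ sin(πx/3) e^{-λ₁t}.
Decay rate: λ₁ = 3.3926π²/3² ≈ 3.72.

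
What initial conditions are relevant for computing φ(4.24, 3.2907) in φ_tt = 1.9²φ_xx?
Domain of dependence: [-2.01233, 10.49233]. Signals travel at speed 1.9, so data within |x - 4.24| ≤ 1.9·3.2907 = 6.25233 can reach the point.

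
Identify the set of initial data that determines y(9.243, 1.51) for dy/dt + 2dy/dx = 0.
A single point: x = 6.223. The characteristic through (9.243, 1.51) is x - 2t = const, so x = 9.243 - 2·1.51 = 6.223.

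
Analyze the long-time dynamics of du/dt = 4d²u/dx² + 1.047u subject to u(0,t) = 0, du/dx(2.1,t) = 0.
Long-time behavior: u → 0. Diffusion dominates reaction (r=1.047 < κπ²/(4L²)≈2.24); solution decays.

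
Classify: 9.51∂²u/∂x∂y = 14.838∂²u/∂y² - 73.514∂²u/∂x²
Rewriting in standard form: 73.514∂²u/∂x² + 9.51∂²u/∂x∂y - 14.838∂²u/∂y² = 0. Hyperbolic (discriminant = 4453.643028).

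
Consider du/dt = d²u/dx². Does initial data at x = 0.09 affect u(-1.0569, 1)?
Yes, for any finite x. The heat equation has infinite propagation speed, so all initial data affects all points at any t > 0.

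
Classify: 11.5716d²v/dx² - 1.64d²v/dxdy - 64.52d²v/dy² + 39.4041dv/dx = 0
Hyperbolic (discriminant = 2989.088128).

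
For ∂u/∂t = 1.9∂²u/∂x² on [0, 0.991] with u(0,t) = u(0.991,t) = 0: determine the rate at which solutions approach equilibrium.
Eigenvalues: λₙ = 1.9n²π²/0.991².
First three modes:
  n=1: λ₁ = 1.9π²/0.991² ≈ 19.094
  n=2: λ₂ = 7.6π²/0.991² ≈ 76.378 (4× faster decay)
  n=3: λ₃ = 17.1π²/0.991² ≈ 171.85 (9× faster decay)
As t → ∞, higher modes decay exponentially faster. The n=1 mode dominates: u ~ c₁ sin(πx/0.991) e^{-λ₁t}.
Decay rate: λ₁ = 1.9π²/0.991² ≈ 19.094.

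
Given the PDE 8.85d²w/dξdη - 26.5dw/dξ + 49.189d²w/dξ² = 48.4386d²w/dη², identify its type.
Rewriting in standard form: 49.189d²w/dξ² + 8.85d²w/dξdη - 48.4386d²w/dη² - 26.5dw/dξ = 0. The second-order coefficients are A = 49.189, B = 8.85, C = -48.4386. Since B² - 4AC = 9608.9076816 > 0, this is a hyperbolic PDE.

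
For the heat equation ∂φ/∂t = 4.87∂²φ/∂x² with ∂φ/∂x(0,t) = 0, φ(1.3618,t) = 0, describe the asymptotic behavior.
φ → 0. Heat escapes through the Dirichlet boundary.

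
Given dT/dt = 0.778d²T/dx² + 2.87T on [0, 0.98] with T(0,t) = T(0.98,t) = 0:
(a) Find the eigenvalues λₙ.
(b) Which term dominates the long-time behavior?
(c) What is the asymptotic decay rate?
Eigenvalues: λₙ = 0.778n²π²/0.98² - 2.87.
First three modes:
  n=1: λ₁ = 0.778π²/0.98² - 2.87 ≈ 5.125
  n=2: λ₂ = 3.112π²/0.98² - 2.87 ≈ 29.111
  n=3: λ₃ = 7.002π²/0.98² - 2.87 ≈ 69.086
Since 0.778π²/0.98² ≈ 7.995 > 2.87, all λₙ > 0.
The n=1 mode decays slowest → dominates as t → ∞.
Asymptotic: T ~ c₁ sin(πx/0.98) e^{-λ₁t} with decay rate λ₁ ≈ 5.125.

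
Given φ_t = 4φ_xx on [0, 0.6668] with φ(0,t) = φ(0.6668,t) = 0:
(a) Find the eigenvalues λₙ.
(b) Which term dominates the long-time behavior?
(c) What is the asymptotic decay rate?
Eigenvalues: λₙ = 4n²π²/0.6668².
First three modes:
  n=1: λ₁ = 4π²/0.6668² ≈ 88.791
  n=2: λ₂ = 16π²/0.6668² ≈ 355.164 (4× faster decay)
  n=3: λ₃ = 36π²/0.6668² ≈ 799.118 (9× faster decay)
As t → ∞, higher modes decay exponentially faster. The n=1 mode dominates: φ ~ c₁ sin(πx/0.6668) e^{-λ₁t}.
Decay rate: λ₁ = 4π²/0.6668² ≈ 88.791.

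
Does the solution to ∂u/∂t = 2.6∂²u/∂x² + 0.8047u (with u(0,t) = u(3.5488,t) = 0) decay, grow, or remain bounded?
u → 0. Diffusion dominates reaction (r=0.8047 < κπ²/L²≈2.04); solution decays.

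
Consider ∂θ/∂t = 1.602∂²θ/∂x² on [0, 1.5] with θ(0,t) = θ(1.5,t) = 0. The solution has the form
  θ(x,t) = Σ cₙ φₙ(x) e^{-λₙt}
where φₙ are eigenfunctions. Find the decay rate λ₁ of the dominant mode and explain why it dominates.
Eigenvalues: λₙ = 1.602n²π²/1.5².
First three modes:
  n=1: λ₁ = 1.602π²/1.5² ≈ 7.027
  n=2: λ₂ = 6.408π²/1.5² ≈ 28.109 (4× faster decay)
  n=3: λ₃ = 14.418π²/1.5² ≈ 63.244 (9× faster decay)
As t → ∞, higher modes decay exponentially faster. The n=1 mode dominates: θ ~ c₁ sin(πx/1.5) e^{-λ₁t}.
Decay rate: λ₁ = 1.602π²/1.5² ≈ 7.027.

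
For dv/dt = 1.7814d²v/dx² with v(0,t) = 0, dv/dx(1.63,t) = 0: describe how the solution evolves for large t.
v → 0. Heat escapes through the Dirichlet boundary.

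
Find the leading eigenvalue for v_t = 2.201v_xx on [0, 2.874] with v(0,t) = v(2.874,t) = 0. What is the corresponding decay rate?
Eigenvalues: λₙ = 2.201n²π²/2.874².
First three modes:
  n=1: λ₁ = 2.201π²/2.874² ≈ 2.63
  n=2: λ₂ = 8.804π²/2.874² ≈ 10.52 (4× faster decay)
  n=3: λ₃ = 19.809π²/2.874² ≈ 23.669 (9× faster decay)
As t → ∞, higher modes decay exponentially faster. The n=1 mode dominates: v ~ c₁ sin(πx/2.874) e^{-λ₁t}.
Decay rate: λ₁ = 2.201π²/2.874² ≈ 2.63.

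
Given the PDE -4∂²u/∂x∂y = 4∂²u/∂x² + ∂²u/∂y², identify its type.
Rewriting in standard form: -4∂²u/∂x² - 4∂²u/∂x∂y - ∂²u/∂y² = 0. The second-order coefficients are A = -4, B = -4, C = -1. Since B² - 4AC = 0 = 0, this is a parabolic PDE.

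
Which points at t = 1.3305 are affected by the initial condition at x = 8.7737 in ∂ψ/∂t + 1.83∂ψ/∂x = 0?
At x = 11.208515. The characteristic carries data from (8.7737, 0) to (11.208515, 1.3305).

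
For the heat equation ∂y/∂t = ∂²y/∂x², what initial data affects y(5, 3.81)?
The entire real line. The heat equation has infinite propagation speed: any initial disturbance instantly affects all points (though exponentially small far away).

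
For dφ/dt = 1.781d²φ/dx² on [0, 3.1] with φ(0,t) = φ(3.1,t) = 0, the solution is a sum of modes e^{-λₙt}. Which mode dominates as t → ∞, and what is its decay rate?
Eigenvalues: λₙ = 1.781n²π²/3.1².
First three modes:
  n=1: λ₁ = 1.781π²/3.1² ≈ 1.829
  n=2: λ₂ = 7.124π²/3.1² ≈ 7.316 (4× faster decay)
  n=3: λ₃ = 16.029π²/3.1² ≈ 16.462 (9× faster decay)
As t → ∞, higher modes decay exponentially faster. The n=1 mode dominates: φ ~ c₁ sin(πx/3.1) e^{-λ₁t}.
Decay rate: λ₁ = 1.781π²/3.1² ≈ 1.829.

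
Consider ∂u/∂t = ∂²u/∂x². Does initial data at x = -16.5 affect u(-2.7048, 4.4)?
Yes, for any finite x. The heat equation has infinite propagation speed, so all initial data affects all points at any t > 0.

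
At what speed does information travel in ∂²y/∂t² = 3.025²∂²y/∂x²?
Speed = 3.025. Information travels along characteristics x = x₀ ± 3.025t.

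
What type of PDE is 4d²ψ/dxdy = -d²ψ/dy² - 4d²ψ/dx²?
Rewriting in standard form: 4d²ψ/dx² + 4d²ψ/dxdy + d²ψ/dy² = 0. With A = 4, B = 4, C = 1, the discriminant is 0. This is a parabolic PDE.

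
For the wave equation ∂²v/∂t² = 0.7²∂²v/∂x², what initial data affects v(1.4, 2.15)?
Domain of dependence: [-0.105, 2.905]. Signals travel at speed 0.7, so data within |x - 1.4| ≤ 0.7·2.15 = 1.505 can reach the point.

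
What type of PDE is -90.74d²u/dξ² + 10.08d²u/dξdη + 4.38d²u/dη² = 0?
With A = -90.74, B = 10.08, C = 4.38, the discriminant is 1691.3712. This is a hyperbolic PDE.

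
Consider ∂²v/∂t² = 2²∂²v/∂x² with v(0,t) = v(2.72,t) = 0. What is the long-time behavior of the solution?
As t → ∞, v oscillates (no decay). Energy is conserved; the solution oscillates indefinitely as standing waves.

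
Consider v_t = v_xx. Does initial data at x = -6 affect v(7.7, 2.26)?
Yes, for any finite x. The heat equation has infinite propagation speed, so all initial data affects all points at any t > 0.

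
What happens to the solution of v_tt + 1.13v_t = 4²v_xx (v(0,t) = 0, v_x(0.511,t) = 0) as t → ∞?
v → 0. Damping (γ=1.13) dissipates energy; oscillations decay exponentially.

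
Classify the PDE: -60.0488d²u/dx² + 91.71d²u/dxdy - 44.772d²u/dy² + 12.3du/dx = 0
A = -60.0488, B = 91.71, C = -44.772. Discriminant B² - 4AC = -2343.2953944. Since -2343.2953944 < 0, elliptic.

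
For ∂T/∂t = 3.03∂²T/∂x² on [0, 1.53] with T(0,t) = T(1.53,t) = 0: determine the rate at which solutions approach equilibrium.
Eigenvalues: λₙ = 3.03n²π²/1.53².
First three modes:
  n=1: λ₁ = 3.03π²/1.53² ≈ 12.775
  n=2: λ₂ = 12.12π²/1.53² ≈ 51.1 (4× faster decay)
  n=3: λ₃ = 27.27π²/1.53² ≈ 114.975 (9× faster decay)
As t → ∞, higher modes decay exponentially faster. The n=1 mode dominates: T ~ c₁ sin(πx/1.53) e^{-λ₁t}.
Decay rate: λ₁ = 3.03π²/1.53² ≈ 12.775.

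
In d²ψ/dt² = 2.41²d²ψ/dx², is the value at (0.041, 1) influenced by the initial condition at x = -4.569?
No. The domain of dependence is [-2.369, 2.451], and -4.569 is outside this interval.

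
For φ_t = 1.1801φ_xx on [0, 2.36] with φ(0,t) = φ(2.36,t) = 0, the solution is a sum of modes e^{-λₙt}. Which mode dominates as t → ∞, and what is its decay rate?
Eigenvalues: λₙ = 1.1801n²π²/2.36².
First three modes:
  n=1: λ₁ = 1.1801π²/2.36² ≈ 2.091
  n=2: λ₂ = 4.7204π²/2.36² ≈ 8.365 (4× faster decay)
  n=3: λ₃ = 10.6209π²/2.36² ≈ 18.821 (9× faster decay)
As t → ∞, higher modes decay exponentially faster. The n=1 mode dominates: φ ~ c₁ sin(πx/2.36) e^{-λ₁t}.
Decay rate: λ₁ = 1.1801π²/2.36² ≈ 2.091.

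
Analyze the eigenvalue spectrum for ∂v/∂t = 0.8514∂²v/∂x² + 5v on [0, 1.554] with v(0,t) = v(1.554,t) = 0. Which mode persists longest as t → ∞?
Eigenvalues: λₙ = 0.8514n²π²/1.554² - 5.
First three modes:
  n=1: λ₁ = 0.8514π²/1.554² - 5 ≈ -1.52
  n=2: λ₂ = 3.4056π²/1.554² - 5 ≈ 8.918
  n=3: λ₃ = 7.6626π²/1.554² - 5 ≈ 26.317
Since 0.8514π²/1.554² ≈ 3.48 < 5, λ₁ < 0.
The n=1 mode grows fastest (−λₙ is largest for n=1) → dominates.
Asymptotic: v ~ c₁ sin(πx/1.554) e^{1.52t} (exponential growth at rate −λ₁ ≈ 1.52).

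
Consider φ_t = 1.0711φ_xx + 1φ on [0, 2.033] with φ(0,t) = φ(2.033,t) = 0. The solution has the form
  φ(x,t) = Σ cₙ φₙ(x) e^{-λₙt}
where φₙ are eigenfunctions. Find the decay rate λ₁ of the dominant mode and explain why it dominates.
Eigenvalues: λₙ = 1.0711n²π²/2.033² - 1.
First three modes:
  n=1: λ₁ = 1.0711π²/2.033² - 1 ≈ 1.558
  n=2: λ₂ = 4.2844π²/2.033² - 1 ≈ 9.231
  n=3: λ₃ = 9.6399π²/2.033² - 1 ≈ 22.02
Since 1.0711π²/2.033² ≈ 2.558 > 1, all λₙ > 0.
The n=1 mode decays slowest → dominates as t → ∞.
Asymptotic: φ ~ c₁ sin(πx/2.033) e^{-λ₁t} with decay rate λ₁ ≈ 1.558.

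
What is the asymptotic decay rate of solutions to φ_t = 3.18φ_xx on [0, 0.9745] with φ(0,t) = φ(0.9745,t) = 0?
Eigenvalues: λₙ = 3.18n²π²/0.9745².
First three modes:
  n=1: λ₁ = 3.18π²/0.9745² ≈ 33.049
  n=2: λ₂ = 12.72π²/0.9745² ≈ 132.197 (4× faster decay)
  n=3: λ₃ = 28.62π²/0.9745² ≈ 297.444 (9× faster decay)
As t → ∞, higher modes decay exponentially faster. The n=1 mode dominates: φ ~ c₁ sin(πx/0.9745) e^{-λ₁t}.
Decay rate: λ₁ = 3.18π²/0.9745² ≈ 33.049.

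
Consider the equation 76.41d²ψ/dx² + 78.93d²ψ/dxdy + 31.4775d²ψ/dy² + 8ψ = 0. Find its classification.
Elliptic. (A = 76.41, B = 78.93, C = 31.4775 gives B² - 4AC = -3390.8382.)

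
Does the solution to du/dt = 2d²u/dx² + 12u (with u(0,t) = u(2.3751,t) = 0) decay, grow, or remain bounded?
u grows unboundedly. Reaction dominates diffusion (r=12 > κπ²/L²≈3.5); solution grows exponentially.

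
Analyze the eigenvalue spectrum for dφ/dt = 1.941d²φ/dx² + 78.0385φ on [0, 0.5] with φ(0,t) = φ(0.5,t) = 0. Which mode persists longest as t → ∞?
Eigenvalues: λₙ = 1.941n²π²/0.5² - 78.0385.
First three modes:
  n=1: λ₁ = 1.941π²/0.5² - 78.0385 ≈ -1.411
  n=2: λ₂ = 7.764π²/0.5² - 78.0385 ≈ 228.472
  n=3: λ₃ = 17.469π²/0.5² - 78.0385 ≈ 611.61
Since 1.941π²/0.5² ≈ 76.628 < 78.0385, λ₁ < 0.
The n=1 mode grows fastest (−λₙ is largest for n=1) → dominates.
Asymptotic: φ ~ c₁ sin(πx/0.5) e^{1.411t} (exponential growth at rate −λ₁ ≈ 1.411).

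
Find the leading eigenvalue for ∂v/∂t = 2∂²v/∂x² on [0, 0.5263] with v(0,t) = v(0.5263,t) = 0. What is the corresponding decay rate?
Eigenvalues: λₙ = 2n²π²/0.5263².
First three modes:
  n=1: λ₁ = 2π²/0.5263² ≈ 71.263
  n=2: λ₂ = 8π²/0.5263² ≈ 285.051 (4× faster decay)
  n=3: λ₃ = 18π²/0.5263² ≈ 641.365 (9× faster decay)
As t → ∞, higher modes decay exponentially faster. The n=1 mode dominates: v ~ c₁ sin(πx/0.5263) e^{-λ₁t}.
Decay rate: λ₁ = 2π²/0.5263² ≈ 71.263.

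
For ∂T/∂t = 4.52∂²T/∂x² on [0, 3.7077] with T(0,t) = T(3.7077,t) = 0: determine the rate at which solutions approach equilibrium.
Eigenvalues: λₙ = 4.52n²π²/3.7077².
First three modes:
  n=1: λ₁ = 4.52π²/3.7077² ≈ 3.245
  n=2: λ₂ = 18.08π²/3.7077² ≈ 12.98 (4× faster decay)
  n=3: λ₃ = 40.68π²/3.7077² ≈ 29.206 (9× faster decay)
As t → ∞, higher modes decay exponentially faster. The n=1 mode dominates: T ~ c₁ sin(πx/3.7077) e^{-λ₁t}.
Decay rate: λ₁ = 4.52π²/3.7077² ≈ 3.245.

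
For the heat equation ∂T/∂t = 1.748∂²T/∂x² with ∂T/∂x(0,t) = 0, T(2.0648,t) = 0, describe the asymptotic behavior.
T → 0. Heat escapes through the Dirichlet boundary.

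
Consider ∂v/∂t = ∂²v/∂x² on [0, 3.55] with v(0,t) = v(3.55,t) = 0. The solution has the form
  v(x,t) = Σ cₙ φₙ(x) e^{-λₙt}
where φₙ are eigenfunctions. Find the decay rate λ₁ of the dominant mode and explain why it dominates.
Eigenvalues: λₙ = n²π²/3.55².
First three modes:
  n=1: λ₁ = π²/3.55² ≈ 0.783
  n=2: λ₂ = 4π²/3.55² ≈ 3.133 (4× faster decay)
  n=3: λ₃ = 9π²/3.55² ≈ 7.048 (9× faster decay)
As t → ∞, higher modes decay exponentially faster. The n=1 mode dominates: v ~ c₁ sin(πx/3.55) e^{-λ₁t}.
Decay rate: λ₁ = π²/3.55² ≈ 0.783.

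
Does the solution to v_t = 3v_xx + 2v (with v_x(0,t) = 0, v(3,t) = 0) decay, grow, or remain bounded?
v grows unboundedly. Reaction dominates diffusion (r=2 > κπ²/(4L²)≈0.82); solution grows exponentially.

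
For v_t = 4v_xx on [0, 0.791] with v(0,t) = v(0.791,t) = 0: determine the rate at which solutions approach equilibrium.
Eigenvalues: λₙ = 4n²π²/0.791².
First three modes:
  n=1: λ₁ = 4π²/0.791² ≈ 63.097
  n=2: λ₂ = 16π²/0.791² ≈ 252.387 (4× faster decay)
  n=3: λ₃ = 36π²/0.791² ≈ 567.87 (9× faster decay)
As t → ∞, higher modes decay exponentially faster. The n=1 mode dominates: v ~ c₁ sin(πx/0.791) e^{-λ₁t}.
Decay rate: λ₁ = 4π²/0.791² ≈ 63.097.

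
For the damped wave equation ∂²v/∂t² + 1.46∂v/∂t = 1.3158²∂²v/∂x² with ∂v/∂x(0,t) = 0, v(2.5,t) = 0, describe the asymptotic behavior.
v → 0. Damping (γ=1.46) dissipates energy; oscillations decay exponentially.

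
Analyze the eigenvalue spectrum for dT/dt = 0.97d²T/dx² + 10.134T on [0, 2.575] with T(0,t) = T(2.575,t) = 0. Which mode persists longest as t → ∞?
Eigenvalues: λₙ = 0.97n²π²/2.575² - 10.134.
First three modes:
  n=1: λ₁ = 0.97π²/2.575² - 10.134 ≈ -8.69
  n=2: λ₂ = 3.88π²/2.575² - 10.134 ≈ -4.359
  n=3: λ₃ = 8.73π²/2.575² - 10.134 ≈ 2.86
Since 0.97π²/2.575² ≈ 1.444 < 10.134, λ₁ < 0.
The n=1 mode grows fastest (−λₙ is largest for n=1) → dominates.
Asymptotic: T ~ c₁ sin(πx/2.575) e^{8.69t} (exponential growth at rate −λ₁ ≈ 8.69).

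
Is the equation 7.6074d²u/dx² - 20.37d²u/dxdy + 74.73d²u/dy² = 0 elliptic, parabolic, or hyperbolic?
Computing B² - 4AC with A = 7.6074, B = -20.37, C = 74.73: discriminant = -1859.067108 (negative). Answer: elliptic.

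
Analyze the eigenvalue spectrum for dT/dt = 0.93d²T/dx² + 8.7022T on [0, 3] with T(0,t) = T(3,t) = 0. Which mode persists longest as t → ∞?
Eigenvalues: λₙ = 0.93n²π²/3² - 8.7022.
First three modes:
  n=1: λ₁ = 0.93π²/3² - 8.7022 ≈ -7.682
  n=2: λ₂ = 3.72π²/3² - 8.7022 ≈ -4.623
  n=3: λ₃ = 8.37π²/3² - 8.7022 ≈ 0.477
Since 0.93π²/3² ≈ 1.02 < 8.7022, λ₁ < 0.
The n=1 mode grows fastest (−λₙ is largest for n=1) → dominates.
Asymptotic: T ~ c₁ sin(πx/3) e^{7.682t} (exponential growth at rate −λ₁ ≈ 7.682).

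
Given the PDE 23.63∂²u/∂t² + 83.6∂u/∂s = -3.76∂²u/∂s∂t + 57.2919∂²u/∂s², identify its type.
Rewriting in standard form: -57.2919∂²u/∂s² + 3.76∂²u/∂s∂t + 23.63∂²u/∂t² + 83.6∂u/∂s = 0. The second-order coefficients are A = -57.2919, B = 3.76, C = 23.63. Since B² - 4AC = 5429.367988 > 0, this is a hyperbolic PDE.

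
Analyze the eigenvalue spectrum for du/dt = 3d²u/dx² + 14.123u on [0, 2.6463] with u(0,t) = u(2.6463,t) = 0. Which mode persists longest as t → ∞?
Eigenvalues: λₙ = 3n²π²/2.6463² - 14.123.
First three modes:
  n=1: λ₁ = 3π²/2.6463² - 14.123 ≈ -9.895
  n=2: λ₂ = 12π²/2.6463² - 14.123 ≈ 2.789
  n=3: λ₃ = 27π²/2.6463² - 14.123 ≈ 23.93
Since 3π²/2.6463² ≈ 4.228 < 14.123, λ₁ < 0.
The n=1 mode grows fastest (−λₙ is largest for n=1) → dominates.
Asymptotic: u ~ c₁ sin(πx/2.6463) e^{9.895t} (exponential growth at rate −λ₁ ≈ 9.895).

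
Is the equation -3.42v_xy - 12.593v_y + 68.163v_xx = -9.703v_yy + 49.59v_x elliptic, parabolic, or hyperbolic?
Rewriting in standard form: 68.163v_xx - 3.42v_xy + 9.703v_yy - 49.59v_x - 12.593v_y = 0. Computing B² - 4AC with A = 68.163, B = -3.42, C = 9.703: discriminant = -2633.845956 (negative). Answer: elliptic.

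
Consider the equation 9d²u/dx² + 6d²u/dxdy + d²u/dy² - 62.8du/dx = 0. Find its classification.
Parabolic. (A = 9, B = 6, C = 1 gives B² - 4AC = 0.)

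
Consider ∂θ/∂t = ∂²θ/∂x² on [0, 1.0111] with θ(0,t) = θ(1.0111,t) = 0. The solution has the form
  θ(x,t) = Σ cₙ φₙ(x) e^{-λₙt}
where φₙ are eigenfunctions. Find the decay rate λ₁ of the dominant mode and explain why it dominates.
Eigenvalues: λₙ = n²π²/1.0111².
First three modes:
  n=1: λ₁ = π²/1.0111² ≈ 9.654
  n=2: λ₂ = 4π²/1.0111² ≈ 38.616 (4× faster decay)
  n=3: λ₃ = 9π²/1.0111² ≈ 86.887 (9× faster decay)
As t → ∞, higher modes decay exponentially faster. The n=1 mode dominates: θ ~ c₁ sin(πx/1.0111) e^{-λ₁t}.
Decay rate: λ₁ = π²/1.0111² ≈ 9.654.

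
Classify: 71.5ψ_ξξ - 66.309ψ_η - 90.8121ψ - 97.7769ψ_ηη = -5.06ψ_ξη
Rewriting in standard form: 71.5ψ_ξξ + 5.06ψ_ξη - 97.7769ψ_ηη - 66.309ψ_η - 90.8121ψ = 0. Hyperbolic (discriminant = 27989.797).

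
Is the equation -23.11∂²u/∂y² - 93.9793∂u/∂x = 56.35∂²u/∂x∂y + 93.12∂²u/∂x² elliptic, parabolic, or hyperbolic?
Rewriting in standard form: -93.12∂²u/∂x² - 56.35∂²u/∂x∂y - 23.11∂²u/∂y² - 93.9793∂u/∂x = 0. Computing B² - 4AC with A = -93.12, B = -56.35, C = -23.11: discriminant = -5432.6903 (negative). Answer: elliptic.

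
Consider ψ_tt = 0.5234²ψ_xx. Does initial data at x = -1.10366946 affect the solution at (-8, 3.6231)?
No. The domain of dependence is [-9.89633054, -6.10366946], and -1.10366946 is outside this interval.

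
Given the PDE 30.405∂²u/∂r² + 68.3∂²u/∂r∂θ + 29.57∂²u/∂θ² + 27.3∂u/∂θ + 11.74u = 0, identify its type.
The second-order coefficients are A = 30.405, B = 68.3, C = 29.57. Since B² - 4AC = 1068.5866 > 0, this is a hyperbolic PDE.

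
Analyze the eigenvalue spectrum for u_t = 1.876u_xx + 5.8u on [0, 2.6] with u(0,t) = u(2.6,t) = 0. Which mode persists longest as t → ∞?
Eigenvalues: λₙ = 1.876n²π²/2.6² - 5.8.
First three modes:
  n=1: λ₁ = 1.876π²/2.6² - 5.8 ≈ -3.061
  n=2: λ₂ = 7.504π²/2.6² - 5.8 ≈ 5.156
  n=3: λ₃ = 16.884π²/2.6² - 5.8 ≈ 18.851
Since 1.876π²/2.6² ≈ 2.739 < 5.8, λ₁ < 0.
The n=1 mode grows fastest (−λₙ is largest for n=1) → dominates.
Asymptotic: u ~ c₁ sin(πx/2.6) e^{3.061t} (exponential growth at rate −λ₁ ≈ 3.061).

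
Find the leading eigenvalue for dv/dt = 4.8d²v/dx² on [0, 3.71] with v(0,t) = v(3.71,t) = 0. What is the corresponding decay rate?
Eigenvalues: λₙ = 4.8n²π²/3.71².
First three modes:
  n=1: λ₁ = 4.8π²/3.71² ≈ 3.442
  n=2: λ₂ = 19.2π²/3.71² ≈ 13.767 (4× faster decay)
  n=3: λ₃ = 43.2π²/3.71² ≈ 30.977 (9× faster decay)
As t → ∞, higher modes decay exponentially faster. The n=1 mode dominates: v ~ c₁ sin(πx/3.71) e^{-λ₁t}.
Decay rate: λ₁ = 4.8π²/3.71² ≈ 3.442.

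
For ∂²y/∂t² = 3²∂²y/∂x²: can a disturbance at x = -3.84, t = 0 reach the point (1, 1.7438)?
Yes. The domain of dependence is [-4.2314, 6.2314], and -3.84 ∈ [-4.2314, 6.2314].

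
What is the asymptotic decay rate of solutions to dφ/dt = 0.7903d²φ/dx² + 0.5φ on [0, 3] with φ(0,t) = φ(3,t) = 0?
Eigenvalues: λₙ = 0.7903n²π²/3² - 0.5.
First three modes:
  n=1: λ₁ = 0.7903π²/3² - 0.5 ≈ 0.367
  n=2: λ₂ = 3.1612π²/3² - 0.5 ≈ 2.967
  n=3: λ₃ = 7.1127π²/3² - 0.5 ≈ 7.3
Since 0.7903π²/3² ≈ 0.867 > 0.5, all λₙ > 0.
The n=1 mode decays slowest → dominates as t → ∞.
Asymptotic: φ ~ c₁ sin(πx/3) e^{-λ₁t} with decay rate λ₁ ≈ 0.367.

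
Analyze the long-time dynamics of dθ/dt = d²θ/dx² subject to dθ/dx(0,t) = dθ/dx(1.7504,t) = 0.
Long-time behavior: θ → constant (steady state). Heat is conserved (no flux at boundaries); solution approaches the spatial average.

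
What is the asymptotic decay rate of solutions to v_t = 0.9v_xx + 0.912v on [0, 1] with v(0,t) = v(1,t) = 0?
Eigenvalues: λₙ = 0.9n²π²/1² - 0.912.
First three modes:
  n=1: λ₁ = 0.9π² - 0.912 ≈ 7.971
  n=2: λ₂ = 3.6π² - 0.912 ≈ 34.619
  n=3: λ₃ = 8.1π² - 0.912 ≈ 79.032
Since 0.9π² ≈ 8.883 > 0.912, all λₙ > 0.
The n=1 mode decays slowest → dominates as t → ∞.
Asymptotic: v ~ c₁ sin(πx/1) e^{-λ₁t} with decay rate λ₁ ≈ 7.971.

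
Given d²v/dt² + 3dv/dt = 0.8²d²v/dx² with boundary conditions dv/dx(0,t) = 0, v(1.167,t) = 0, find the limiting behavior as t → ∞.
v → 0. Damping (γ=3) dissipates energy; oscillations decay exponentially.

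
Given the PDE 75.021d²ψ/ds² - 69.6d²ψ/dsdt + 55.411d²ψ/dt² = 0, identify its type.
The second-order coefficients are A = 75.021, B = -69.6, C = 55.411. Since B² - 4AC = -11783.794524 < 0, this is an elliptic PDE.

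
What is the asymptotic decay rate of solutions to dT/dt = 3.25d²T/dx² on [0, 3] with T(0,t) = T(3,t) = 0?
Eigenvalues: λₙ = 3.25n²π²/3².
First three modes:
  n=1: λ₁ = 3.25π²/3² ≈ 3.564
  n=2: λ₂ = 13π²/3² ≈ 14.256 (4× faster decay)
  n=3: λ₃ = 29.25π²/3² ≈ 32.076 (9× faster decay)
As t → ∞, higher modes decay exponentially faster. The n=1 mode dominates: T ~ c₁ sin(πx/3) e^{-λ₁t}.
Decay rate: λ₁ = 3.25π²/3² ≈ 3.564.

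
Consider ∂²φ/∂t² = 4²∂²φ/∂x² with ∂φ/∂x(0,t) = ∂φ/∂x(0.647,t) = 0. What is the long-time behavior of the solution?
As t → ∞, φ oscillates about a mean that drifts linearly in t (generically unbounded; no decay). There is no damping, so the nonconstant modes persist as standing waves (energy conserved, no decay). But with Neumann conditions at both ends the constant mode has eigenvalue 0: the spatial mean M(t) of φ satisfies M'' = 0, so M(t) = M(0) + M'(0)·t. Unless the initial velocity has zero mean (∫φ_t(x,0)dx = 0), the solution grows linearly in t (unbounded, though not exponentially); if it does have zero mean, the solution stays bounded and simply oscillates.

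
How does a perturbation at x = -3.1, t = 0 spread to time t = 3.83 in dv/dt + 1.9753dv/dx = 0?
At x = 4.465399. The characteristic carries data from (-3.1, 0) to (4.465399, 3.83).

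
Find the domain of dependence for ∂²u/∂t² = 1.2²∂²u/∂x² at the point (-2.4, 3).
Domain of dependence: [-6, 1.2]. Signals travel at speed 1.2, so data within |x - -2.4| ≤ 1.2·3 = 3.6 can reach the point.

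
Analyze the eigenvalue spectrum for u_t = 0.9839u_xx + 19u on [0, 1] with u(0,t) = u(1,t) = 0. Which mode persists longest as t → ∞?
Eigenvalues: λₙ = 0.9839n²π²/1² - 19.
First three modes:
  n=1: λ₁ = 0.9839π² - 19 ≈ -9.289
  n=2: λ₂ = 3.9356π² - 19 ≈ 19.843
  n=3: λ₃ = 8.8551π² - 19 ≈ 68.396
Since 0.9839π² ≈ 9.711 < 19, λ₁ < 0.
The n=1 mode grows fastest (−λₙ is largest for n=1) → dominates.
Asymptotic: u ~ c₁ sin(πx/1) e^{9.289t} (exponential growth at rate −λ₁ ≈ 9.289).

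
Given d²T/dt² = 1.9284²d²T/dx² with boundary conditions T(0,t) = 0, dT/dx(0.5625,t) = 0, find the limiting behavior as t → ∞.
T oscillates (no decay). Energy is conserved; the solution oscillates indefinitely as standing waves.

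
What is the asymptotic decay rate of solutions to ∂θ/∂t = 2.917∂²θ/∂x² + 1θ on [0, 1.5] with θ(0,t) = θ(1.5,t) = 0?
Eigenvalues: λₙ = 2.917n²π²/1.5² - 1.
First three modes:
  n=1: λ₁ = 2.917π²/1.5² - 1 ≈ 11.795
  n=2: λ₂ = 11.668π²/1.5² - 1 ≈ 50.182
  n=3: λ₃ = 26.253π²/1.5² - 1 ≈ 114.159
Since 2.917π²/1.5² ≈ 12.795 > 1, all λₙ > 0.
The n=1 mode decays slowest → dominates as t → ∞.
Asymptotic: θ ~ c₁ sin(πx/1.5) e^{-λ₁t} with decay rate λ₁ ≈ 11.795.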